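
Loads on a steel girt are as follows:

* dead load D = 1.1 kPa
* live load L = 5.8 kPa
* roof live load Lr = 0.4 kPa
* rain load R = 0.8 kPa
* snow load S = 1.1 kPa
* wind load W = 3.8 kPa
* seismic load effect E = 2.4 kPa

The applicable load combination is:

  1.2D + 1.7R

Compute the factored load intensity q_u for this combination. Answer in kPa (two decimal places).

1.2(1.1) + 1.7(0.8) = 2.68
q_u = 2.68 kPa.

2.68 kPa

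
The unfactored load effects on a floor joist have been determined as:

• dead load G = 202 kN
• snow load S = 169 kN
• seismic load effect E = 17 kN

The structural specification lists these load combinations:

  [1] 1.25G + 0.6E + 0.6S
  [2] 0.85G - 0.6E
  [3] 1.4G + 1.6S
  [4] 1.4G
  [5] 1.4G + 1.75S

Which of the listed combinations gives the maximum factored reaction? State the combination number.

Combination 5

[1] 1.25(202) + 0.6(17) + 0.6(169) = 364.1
[2] 0.85(202) - 0.6(17) = 161.5
[3] 1.4(202) + 1.6(169) = 553.2
[4] 1.4(202) = 282.8
[5] 1.4(202) + 1.75(169) = 578.6
The largest value is 578.6 kN from combination 5.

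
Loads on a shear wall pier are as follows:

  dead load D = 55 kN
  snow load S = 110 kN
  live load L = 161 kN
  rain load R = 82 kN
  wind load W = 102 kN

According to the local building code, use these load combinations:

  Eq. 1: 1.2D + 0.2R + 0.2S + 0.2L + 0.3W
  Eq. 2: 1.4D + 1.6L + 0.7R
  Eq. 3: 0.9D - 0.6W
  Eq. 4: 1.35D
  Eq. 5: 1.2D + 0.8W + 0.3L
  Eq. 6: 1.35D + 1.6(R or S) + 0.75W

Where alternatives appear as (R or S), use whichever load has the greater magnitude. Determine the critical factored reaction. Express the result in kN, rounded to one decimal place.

392.0 kN

(R or S) → S = 110 kN.
Eq. 1: 1.2(55) + 0.2(82) + 0.2(110) + 0.2(161) + 0.3(102) = 167.2
Eq. 2: 1.4(55) + 1.6(161) + 0.7(82) = 392.0
Eq. 3: 0.9(55) - 0.6(102) = -11.7
Eq. 4: 1.35(55) = 74.3
Eq. 5: 1.2(55) + 0.8(102) + 0.3(161) = 195.9
Eq. 6: 1.35(55) + 1.6(110) + 0.75(102) = 326.8
Maximum is from combination 2.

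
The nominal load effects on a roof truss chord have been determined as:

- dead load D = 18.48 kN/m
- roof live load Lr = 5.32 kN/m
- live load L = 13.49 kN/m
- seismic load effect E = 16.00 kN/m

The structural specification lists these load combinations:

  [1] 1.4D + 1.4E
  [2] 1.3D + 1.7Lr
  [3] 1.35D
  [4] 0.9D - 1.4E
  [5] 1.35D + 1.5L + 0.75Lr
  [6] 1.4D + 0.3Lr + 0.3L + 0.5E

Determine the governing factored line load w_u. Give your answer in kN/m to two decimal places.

[1] 1.4(18.48) + 1.4(16.00) = 25.87 + 22.40 = 48.27
[2] 1.3(18.48) + 1.7(5.32) = 33.07
[3] 1.35(18.48) = 24.95
[4] 0.9(18.48) - 1.4(16.00) = 16.63 - 22.40 = -5.77
[5] 1.35(18.48) + 1.5(13.49) + 0.75(5.32) = 49.17
[6] 1.4(18.48) + 0.3(5.32) + 0.3(13.49) + 0.5(16.00) = 25.87 + 1.60 + 4.05 + 8.00 = 39.52
Maximum is from combination 5.

49.17 kN/m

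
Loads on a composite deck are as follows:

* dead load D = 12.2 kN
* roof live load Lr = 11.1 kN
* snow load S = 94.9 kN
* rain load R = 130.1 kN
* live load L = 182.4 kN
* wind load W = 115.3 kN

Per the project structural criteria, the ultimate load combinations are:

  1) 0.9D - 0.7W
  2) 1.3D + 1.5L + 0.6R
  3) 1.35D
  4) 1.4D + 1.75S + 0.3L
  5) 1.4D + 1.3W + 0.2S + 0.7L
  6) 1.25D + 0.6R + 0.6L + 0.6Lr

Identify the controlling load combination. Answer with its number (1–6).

1) 0.9(12.2) - 0.7(115.3) = 11.0 - 80.7 = -69.7
2) 1.3(12.2) + 1.5(182.4) + 0.6(130.1) = 367.5
3) 1.35(12.2) = 16.5
4) 1.4(12.2) + 1.75(94.9) + 0.3(182.4) = 17.1 + 166.1 + 54.7 = 237.9
5) 1.4(12.2) + 1.3(115.3) + 0.2(94.9) + 0.7(182.4) = 313.6
6) 1.25(12.2) + 0.6(130.1) + 0.6(182.4) + 0.6(11.1) = 209.4
The largest value is 367.5 kN from combination 2.

Combination 2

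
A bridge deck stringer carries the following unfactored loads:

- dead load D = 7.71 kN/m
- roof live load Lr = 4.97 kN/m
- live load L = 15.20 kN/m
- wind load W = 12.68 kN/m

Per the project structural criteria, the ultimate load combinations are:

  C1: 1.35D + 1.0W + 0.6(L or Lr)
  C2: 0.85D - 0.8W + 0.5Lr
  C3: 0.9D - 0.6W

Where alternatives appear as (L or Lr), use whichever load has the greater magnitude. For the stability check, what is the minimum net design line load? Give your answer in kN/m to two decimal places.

-1.11 kN/m

(L or Lr) → L = 15.20 kN/m.
C1: 1.35(7.71) + 1.0(12.68) + 0.6(15.20) = 10.41 + 12.68 + 9.12 = 32.21
C2: 0.85(7.71) - 0.8(12.68) + 0.5(4.97) = -1.11
C3: 0.9(7.71) - 0.6(12.68) = 6.94 - 7.61 = -0.67
Combination 2 gives the minimum: -1.11 kN/m.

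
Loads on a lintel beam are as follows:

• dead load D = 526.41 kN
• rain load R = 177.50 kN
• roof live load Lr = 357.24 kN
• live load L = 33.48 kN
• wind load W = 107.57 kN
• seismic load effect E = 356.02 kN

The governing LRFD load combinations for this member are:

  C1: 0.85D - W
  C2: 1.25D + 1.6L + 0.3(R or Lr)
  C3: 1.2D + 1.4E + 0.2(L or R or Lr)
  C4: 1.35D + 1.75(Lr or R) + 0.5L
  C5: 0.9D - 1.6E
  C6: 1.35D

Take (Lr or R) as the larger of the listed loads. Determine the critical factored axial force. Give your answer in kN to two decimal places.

(R or Lr) → Lr = 357.24 kN; (L or R or Lr) → Lr = 357.24 kN; (Lr or R) → Lr = 357.24 kN.
C1: 0.85(526.41) - 1.0(107.57) = 447.45 - 107.57 = 339.88
C2: 1.25(526.41) + 1.6(33.48) + 0.3(357.24) = 658.01 + 53.57 + 107.17 = 818.75
C3: 1.2(526.41) + 1.4(356.02) + 0.2(357.24) = 631.69 + 498.43 + 71.45 = 1201.57
C4: 1.35(526.41) + 1.75(357.24) + 0.5(33.48) = 710.65 + 625.17 + 16.74 = 1352.56
C5: 0.9(526.41) - 1.6(356.02) = 473.77 - 569.63 = -95.86
C6: 1.35(526.41) = 710.65
Maximum is from combination 4.

1352.56 kN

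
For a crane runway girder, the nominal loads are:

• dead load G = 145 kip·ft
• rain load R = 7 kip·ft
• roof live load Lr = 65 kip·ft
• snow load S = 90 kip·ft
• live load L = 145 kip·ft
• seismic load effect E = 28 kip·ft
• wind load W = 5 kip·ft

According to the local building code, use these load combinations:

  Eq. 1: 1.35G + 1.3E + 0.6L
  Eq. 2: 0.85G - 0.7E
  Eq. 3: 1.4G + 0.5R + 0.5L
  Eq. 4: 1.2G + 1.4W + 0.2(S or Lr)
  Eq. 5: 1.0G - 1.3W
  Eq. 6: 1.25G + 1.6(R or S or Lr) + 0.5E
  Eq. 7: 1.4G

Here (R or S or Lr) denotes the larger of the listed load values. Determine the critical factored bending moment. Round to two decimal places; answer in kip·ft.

(S or Lr) → S = 90 kip·ft; (R or S or Lr) → S = 90 kip·ft.
Eq. 1: 1.35(145) + 1.3(28) + 0.6(145) = 195.75 + 36.40 + 87.00 = 319.15
Eq. 2: 0.85(145) - 0.7(28) = 123.25 - 19.60 = 103.65
Eq. 3: 1.4(145) + 0.5(7) + 0.5(145) = 203.00 + 3.50 + 72.50 = 279.00
Eq. 4: 1.2(145) + 1.4(5) + 0.2(90) = 174.00 + 7.00 + 18.00 = 199.00
Eq. 5: 1.0(145) - 1.3(5) = 145.00 - 6.50 = 138.50
Eq. 6: 1.25(145) + 1.6(90) + 0.5(28) = 181.25 + 144.00 + 14.00 = 339.25
Eq. 7: 1.4(145) = 203.00
Combination 6 governs: M_u = 339.25 kip·ft.

339.25 kip·ft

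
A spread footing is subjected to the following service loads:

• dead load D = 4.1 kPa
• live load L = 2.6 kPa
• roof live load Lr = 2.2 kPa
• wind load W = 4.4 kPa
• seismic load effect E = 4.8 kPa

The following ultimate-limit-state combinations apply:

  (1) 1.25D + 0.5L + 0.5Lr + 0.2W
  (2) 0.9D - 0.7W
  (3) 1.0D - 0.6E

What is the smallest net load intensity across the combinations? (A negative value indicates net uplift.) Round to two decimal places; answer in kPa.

0.61 kPa

(1) 1.25(4.1) + 0.5(2.6) + 0.5(2.2) + 0.2(4.4) = 8.41
(2) 0.9(4.1) - 0.7(4.4) = 0.61
(3) 1.0(4.1) - 0.6(4.8) = 1.22
Combination 2 gives the minimum: 0.61 kPa.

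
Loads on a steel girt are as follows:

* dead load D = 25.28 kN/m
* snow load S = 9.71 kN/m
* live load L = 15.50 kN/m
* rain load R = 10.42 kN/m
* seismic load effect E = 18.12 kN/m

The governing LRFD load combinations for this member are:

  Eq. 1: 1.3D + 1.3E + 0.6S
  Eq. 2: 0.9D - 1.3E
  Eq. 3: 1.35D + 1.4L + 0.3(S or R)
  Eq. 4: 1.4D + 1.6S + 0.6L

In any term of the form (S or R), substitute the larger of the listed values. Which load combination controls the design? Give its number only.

Combination 1

(S or R) → R = 10.42 kN/m.
Eq. 1: 1.3(25.28) + 1.3(18.12) + 0.6(9.71) = 32.86 + 23.56 + 5.83 = 62.25
Eq. 2: 0.9(25.28) - 1.3(18.12) = -0.80
Eq. 3: 1.35(25.28) + 1.4(15.50) + 0.3(10.42) = 58.95
Eq. 4: 1.4(25.28) + 1.6(9.71) + 0.6(15.50) = 35.39 + 15.54 + 9.30 = 60.23
The largest value is 62.25 kN/m from combination 1.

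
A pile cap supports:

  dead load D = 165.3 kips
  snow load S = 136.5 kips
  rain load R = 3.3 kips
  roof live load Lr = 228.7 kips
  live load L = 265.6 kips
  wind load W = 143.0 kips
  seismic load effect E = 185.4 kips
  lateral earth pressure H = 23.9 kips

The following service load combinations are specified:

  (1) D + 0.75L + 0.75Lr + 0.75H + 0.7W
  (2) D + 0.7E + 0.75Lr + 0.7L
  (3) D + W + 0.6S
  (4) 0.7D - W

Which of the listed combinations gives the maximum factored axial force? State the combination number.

(1) 1.0(165.3) + 0.75(265.6) + 0.75(228.7) + 0.75(23.9) + 0.7(143.0) = 654.1
(2) 1.0(165.3) + 0.7(185.4) + 0.75(228.7) + 0.7(265.6) = 652.5
(3) 1.0(165.3) + 1.0(143.0) + 0.6(136.5) = 390.2
(4) 0.7(165.3) - 1.0(143.0) = -27.3
The largest value is 654.1 kips from combination 1.

Combination 1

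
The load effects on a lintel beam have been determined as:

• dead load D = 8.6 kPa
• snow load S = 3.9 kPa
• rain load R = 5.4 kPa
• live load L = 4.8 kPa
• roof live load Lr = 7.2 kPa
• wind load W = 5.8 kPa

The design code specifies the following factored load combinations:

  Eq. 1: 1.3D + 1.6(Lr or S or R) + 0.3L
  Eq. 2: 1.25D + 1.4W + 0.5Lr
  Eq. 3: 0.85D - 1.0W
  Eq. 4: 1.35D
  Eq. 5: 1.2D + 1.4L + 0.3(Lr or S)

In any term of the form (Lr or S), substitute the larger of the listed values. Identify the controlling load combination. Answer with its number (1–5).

(Lr or S or R) → Lr = 7.2 kPa; (Lr or S) → Lr = 7.2 kPa.
Eq. 1: 1.3(8.6) + 1.6(7.2) + 0.3(4.8) = 24.1
Eq. 2: 1.25(8.6) + 1.4(5.8) + 0.5(7.2) = 22.5
Eq. 3: 0.85(8.6) - 1.0(5.8) = 1.5
Eq. 4: 1.35(8.6) = 11.6
Eq. 5: 1.2(8.6) + 1.4(4.8) + 0.3(7.2) = 19.2
The largest value is 24.1 kPa from combination 1.

Combination 1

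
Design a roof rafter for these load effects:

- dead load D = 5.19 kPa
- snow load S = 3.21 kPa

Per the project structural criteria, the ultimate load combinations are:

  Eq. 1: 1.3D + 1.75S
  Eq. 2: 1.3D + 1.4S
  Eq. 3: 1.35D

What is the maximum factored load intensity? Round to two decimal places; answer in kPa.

12.36 kPa

Eq. 1: 1.3(5.19) + 1.75(3.21) = 12.36
Eq. 2: 1.3(5.19) + 1.4(3.21) = 11.24
Eq. 3: 1.35(5.19) = 7.01
The controlling combination is 1, giving 12.36 kPa.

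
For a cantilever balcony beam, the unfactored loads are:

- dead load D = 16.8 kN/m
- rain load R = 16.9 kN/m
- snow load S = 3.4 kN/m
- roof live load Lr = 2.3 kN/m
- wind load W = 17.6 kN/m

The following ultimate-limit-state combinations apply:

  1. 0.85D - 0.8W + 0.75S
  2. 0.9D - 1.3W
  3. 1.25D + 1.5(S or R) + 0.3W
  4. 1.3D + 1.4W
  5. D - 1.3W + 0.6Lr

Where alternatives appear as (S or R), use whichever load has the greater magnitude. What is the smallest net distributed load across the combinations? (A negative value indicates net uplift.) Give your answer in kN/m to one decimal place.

-7.8 kN/m

(S or R) → R = 16.9 kN/m.
1. 0.85(16.8) - 0.8(17.6) + 0.75(3.4) = 14.3 - 14.1 + 2.6 = 2.8
2. 0.9(16.8) - 1.3(17.6) = 15.1 - 22.9 = -7.8
3. 1.25(16.8) + 1.5(16.9) + 0.3(17.6) = 51.6
4. 1.3(16.8) + 1.4(17.6) = 46.5
5. 1.0(16.8) - 1.3(17.6) + 0.6(2.3) = 16.8 - 22.9 + 1.4 = -4.7
Combination 2 gives the minimum: -7.8 kN/m.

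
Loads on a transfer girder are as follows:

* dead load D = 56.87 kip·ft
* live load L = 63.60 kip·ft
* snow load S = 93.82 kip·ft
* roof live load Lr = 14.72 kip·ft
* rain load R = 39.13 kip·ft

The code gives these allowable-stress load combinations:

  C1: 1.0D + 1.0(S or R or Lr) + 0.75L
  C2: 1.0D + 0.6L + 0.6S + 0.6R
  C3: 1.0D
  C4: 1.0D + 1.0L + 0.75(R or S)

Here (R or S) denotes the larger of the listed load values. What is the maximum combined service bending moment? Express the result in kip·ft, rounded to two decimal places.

(S or R or Lr) → S = 93.82 kip·ft; (R or S) → S = 93.82 kip·ft.
C1: 1.0(56.87) + 1.0(93.82) + 0.75(63.60) = 56.87 + 93.82 + 47.70 = 198.39
C2: 1.0(56.87) + 0.6(63.60) + 0.6(93.82) + 0.6(39.13) = 56.87 + 38.16 + 56.29 + 23.48 = 174.80
C3: 1.0(56.87) = 56.87
C4: 1.0(56.87) + 1.0(63.60) + 0.75(93.82) = 56.87 + 63.60 + 70.37 = 190.84
Maximum is from combination 1.

198.39 kip·ft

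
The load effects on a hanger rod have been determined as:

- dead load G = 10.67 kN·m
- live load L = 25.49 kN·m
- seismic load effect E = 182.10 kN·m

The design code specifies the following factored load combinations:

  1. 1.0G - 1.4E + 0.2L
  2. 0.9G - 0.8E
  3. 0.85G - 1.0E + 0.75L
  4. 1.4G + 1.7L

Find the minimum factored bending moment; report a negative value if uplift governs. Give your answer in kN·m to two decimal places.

1. 1.0(10.67) - 1.4(182.10) + 0.2(25.49) = -239.17
2. 0.9(10.67) - 0.8(182.10) = -136.08
3. 0.85(10.67) - 1.0(182.10) + 0.75(25.49) = -153.91
4. 1.4(10.67) + 1.7(25.49) = 58.27
Combination 1 gives the minimum: -239.17 kN·m.

-239.17 kN·m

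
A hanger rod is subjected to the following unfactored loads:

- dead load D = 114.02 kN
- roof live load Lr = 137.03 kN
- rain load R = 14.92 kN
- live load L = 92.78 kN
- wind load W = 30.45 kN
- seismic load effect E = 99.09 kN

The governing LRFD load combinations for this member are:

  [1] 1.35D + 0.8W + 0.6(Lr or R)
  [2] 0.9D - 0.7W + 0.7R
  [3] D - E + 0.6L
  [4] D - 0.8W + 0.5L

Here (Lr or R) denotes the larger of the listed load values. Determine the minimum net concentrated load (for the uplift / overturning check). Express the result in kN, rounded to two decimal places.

(Lr or R) → Lr = 137.03 kN.
[1] 1.35(114.02) + 0.8(30.45) + 0.6(137.03) = 153.93 + 24.36 + 82.22 = 260.51
[2] 0.9(114.02) - 0.7(30.45) + 0.7(14.92) = 91.75
[3] 1.0(114.02) - 1.0(99.09) + 0.6(92.78) = 114.02 - 99.09 + 55.67 = 70.60
[4] 1.0(114.02) - 0.8(30.45) + 0.5(92.78) = 114.02 - 24.36 + 46.39 = 136.05
Combination 3 gives the minimum: 70.60 kN.

70.60 kN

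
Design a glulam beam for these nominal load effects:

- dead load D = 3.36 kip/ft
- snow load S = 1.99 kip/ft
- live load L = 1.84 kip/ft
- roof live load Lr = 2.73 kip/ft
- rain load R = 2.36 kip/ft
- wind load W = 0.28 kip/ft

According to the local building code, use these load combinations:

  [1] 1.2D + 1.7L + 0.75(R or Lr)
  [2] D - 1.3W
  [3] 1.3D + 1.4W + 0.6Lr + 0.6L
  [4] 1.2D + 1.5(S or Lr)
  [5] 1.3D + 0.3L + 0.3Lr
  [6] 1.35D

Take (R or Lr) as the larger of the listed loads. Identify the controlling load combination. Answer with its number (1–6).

(R or Lr) → Lr = 2.73 kip/ft; (S or Lr) → Lr = 2.73 kip/ft.
[1] 1.2(3.36) + 1.7(1.84) + 0.75(2.73) = 4.03 + 3.13 + 2.05 = 9.21
[2] 1.0(3.36) - 1.3(0.28) = 3.36 - 0.36 = 3.00
[3] 1.3(3.36) + 1.4(0.28) + 0.6(2.73) + 0.6(1.84) = 4.37 + 0.39 + 1.64 + 1.10 = 7.50
[4] 1.2(3.36) + 1.5(2.73) = 4.03 + 4.10 = 8.13
[5] 1.3(3.36) + 0.3(1.84) + 0.3(2.73) = 4.37 + 0.55 + 0.82 = 5.74
[6] 1.35(3.36) = 4.54
The largest value is 9.21 kip/ft from combination 1.

Combination 1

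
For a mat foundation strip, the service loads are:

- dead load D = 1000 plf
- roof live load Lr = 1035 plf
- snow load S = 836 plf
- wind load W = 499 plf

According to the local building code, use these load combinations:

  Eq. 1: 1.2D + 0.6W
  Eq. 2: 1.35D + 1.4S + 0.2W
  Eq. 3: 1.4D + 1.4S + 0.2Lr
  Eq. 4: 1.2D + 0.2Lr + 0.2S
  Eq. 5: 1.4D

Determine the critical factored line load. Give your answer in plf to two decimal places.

2777.40 plf

Eq. 1: 1.2(1000) + 0.6(499) = 1200.00 + 299.40 = 1499.40
Eq. 2: 1.35(1000) + 1.4(836) + 0.2(499) = 1350.00 + 1170.40 + 99.80 = 2620.20
Eq. 3: 1.4(1000) + 1.4(836) + 0.2(1035) = 1400.00 + 1170.40 + 207.00 = 2777.40
Eq. 4: 1.2(1000) + 0.2(1035) + 0.2(836) = 1200.00 + 207.00 + 167.20 = 1574.20
Eq. 5: 1.4(1000) = 1400.00
The controlling combination is 3, giving 2777.40 plf.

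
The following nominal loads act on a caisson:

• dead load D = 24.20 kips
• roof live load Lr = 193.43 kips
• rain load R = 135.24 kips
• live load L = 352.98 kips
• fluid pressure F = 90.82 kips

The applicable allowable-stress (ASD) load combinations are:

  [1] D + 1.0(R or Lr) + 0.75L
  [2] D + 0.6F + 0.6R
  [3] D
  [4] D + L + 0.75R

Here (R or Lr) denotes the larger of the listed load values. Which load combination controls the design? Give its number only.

(R or Lr) → Lr = 193.43 kips.
[1] 1.0(24.20) + 1.0(193.43) + 0.75(352.98) = 24.20 + 193.43 + 264.74 = 482.37
[2] 1.0(24.20) + 0.6(90.82) + 0.6(135.24) = 159.84
[3] 1.0(24.20) = 24.20
[4] 1.0(24.20) + 1.0(352.98) + 0.75(135.24) = 24.20 + 352.98 + 101.43 = 478.61
The largest value is 482.37 kips from combination 1.

Combination 1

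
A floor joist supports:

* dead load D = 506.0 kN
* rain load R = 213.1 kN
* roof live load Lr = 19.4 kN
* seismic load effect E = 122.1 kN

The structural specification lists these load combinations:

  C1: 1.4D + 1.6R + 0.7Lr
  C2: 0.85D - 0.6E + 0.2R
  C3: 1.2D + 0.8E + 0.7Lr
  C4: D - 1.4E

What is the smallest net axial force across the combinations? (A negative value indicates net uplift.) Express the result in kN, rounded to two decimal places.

C1: 1.4(506.0) + 1.6(213.1) + 0.7(19.4) = 708.40 + 340.96 + 13.58 = 1062.94
C2: 0.85(506.0) - 0.6(122.1) + 0.2(213.1) = 430.10 - 73.26 + 42.62 = 399.46
C3: 1.2(506.0) + 0.8(122.1) + 0.7(19.4) = 607.20 + 97.68 + 13.58 = 718.46
C4: 1.0(506.0) - 1.4(122.1) = 506.00 - 170.94 = 335.06
Combination 4 gives the minimum: 335.06 kN.

335.06 kN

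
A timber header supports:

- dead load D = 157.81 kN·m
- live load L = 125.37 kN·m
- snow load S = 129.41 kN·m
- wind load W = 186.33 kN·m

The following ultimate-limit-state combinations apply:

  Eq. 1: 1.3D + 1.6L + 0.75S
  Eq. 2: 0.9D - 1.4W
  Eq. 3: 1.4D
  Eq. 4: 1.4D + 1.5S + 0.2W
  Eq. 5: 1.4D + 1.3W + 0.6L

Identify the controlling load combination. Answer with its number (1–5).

Combination 5

Eq. 1: 1.3(157.81) + 1.6(125.37) + 0.75(129.41) = 502.80
Eq. 2: 0.9(157.81) - 1.4(186.33) = -118.83
Eq. 3: 1.4(157.81) = 220.93
Eq. 4: 1.4(157.81) + 1.5(129.41) + 0.2(186.33) = 452.32
Eq. 5: 1.4(157.81) + 1.3(186.33) + 0.6(125.37) = 538.39
The largest value is 538.39 kN·m from combination 5.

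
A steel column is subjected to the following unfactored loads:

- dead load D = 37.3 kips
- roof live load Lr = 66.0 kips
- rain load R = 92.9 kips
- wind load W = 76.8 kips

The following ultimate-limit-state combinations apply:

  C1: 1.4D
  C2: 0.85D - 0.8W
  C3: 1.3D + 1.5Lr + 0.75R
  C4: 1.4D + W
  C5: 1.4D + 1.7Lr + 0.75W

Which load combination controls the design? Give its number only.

C1: 1.4(37.3) = 52.2
C2: 0.85(37.3) - 0.8(76.8) = 31.7 - 61.4 = -29.7
C3: 1.3(37.3) + 1.5(66.0) + 0.75(92.9) = 48.5 + 99.0 + 69.7 = 217.2
C4: 1.4(37.3) + 1.0(76.8) = 52.2 + 76.8 = 129.0
C5: 1.4(37.3) + 1.7(66.0) + 0.75(76.8) = 52.2 + 112.2 + 57.6 = 222.0
The largest value is 222.0 kips from combination 5.

Combination 5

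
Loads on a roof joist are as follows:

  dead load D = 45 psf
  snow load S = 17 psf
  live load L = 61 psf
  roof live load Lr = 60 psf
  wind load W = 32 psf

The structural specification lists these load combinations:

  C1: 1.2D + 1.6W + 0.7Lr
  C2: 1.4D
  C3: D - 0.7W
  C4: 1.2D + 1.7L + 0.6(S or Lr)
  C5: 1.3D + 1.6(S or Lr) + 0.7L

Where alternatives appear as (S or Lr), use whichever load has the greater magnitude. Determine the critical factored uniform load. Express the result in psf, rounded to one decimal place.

197.2 psf

(S or Lr) → Lr = 60 psf.
C1: 1.2(45) + 1.6(32) + 0.7(60) = 54.0 + 51.2 + 42.0 = 147.2
C2: 1.4(45) = 63.0
C3: 1.0(45) - 0.7(32) = 45.0 - 22.4 = 22.6
C4: 1.2(45) + 1.7(61) + 0.6(60) = 54.0 + 103.7 + 36.0 = 193.7
C5: 1.3(45) + 1.6(60) + 0.7(61) = 58.5 + 96.0 + 42.7 = 197.2
Maximum is from combination 5.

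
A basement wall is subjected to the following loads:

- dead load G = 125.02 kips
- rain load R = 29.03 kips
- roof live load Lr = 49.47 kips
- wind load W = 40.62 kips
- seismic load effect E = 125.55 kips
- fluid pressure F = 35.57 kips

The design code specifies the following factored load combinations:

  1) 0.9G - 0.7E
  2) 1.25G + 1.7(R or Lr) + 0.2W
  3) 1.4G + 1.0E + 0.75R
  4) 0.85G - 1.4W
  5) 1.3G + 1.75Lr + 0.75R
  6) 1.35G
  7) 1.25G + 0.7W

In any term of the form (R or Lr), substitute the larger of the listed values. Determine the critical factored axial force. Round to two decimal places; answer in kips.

322.35 kips

(R or Lr) → Lr = 49.47 kips.
1) 0.9(125.02) - 0.7(125.55) = 112.52 - 87.89 = 24.63
2) 1.25(125.02) + 1.7(49.47) + 0.2(40.62) = 156.28 + 84.10 + 8.12 = 248.50
3) 1.4(125.02) + 1.0(125.55) + 0.75(29.03) = 175.03 + 125.55 + 21.77 = 322.35
4) 0.85(125.02) - 1.4(40.62) = 106.27 - 56.87 = 49.40
5) 1.3(125.02) + 1.75(49.47) + 0.75(29.03) = 162.53 + 86.57 + 21.77 = 270.87
6) 1.35(125.02) = 168.78
7) 1.25(125.02) + 0.7(40.62) = 156.28 + 28.43 = 184.71
The controlling combination is 3, giving 322.35 kips.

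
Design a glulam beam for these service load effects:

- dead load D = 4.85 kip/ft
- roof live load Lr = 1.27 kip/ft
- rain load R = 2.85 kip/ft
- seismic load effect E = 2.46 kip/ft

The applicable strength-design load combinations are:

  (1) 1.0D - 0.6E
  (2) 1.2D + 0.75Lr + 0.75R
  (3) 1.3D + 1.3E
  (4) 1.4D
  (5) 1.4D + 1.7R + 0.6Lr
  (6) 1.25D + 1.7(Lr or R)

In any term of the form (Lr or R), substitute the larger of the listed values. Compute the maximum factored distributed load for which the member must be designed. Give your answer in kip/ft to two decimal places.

(Lr or R) → R = 2.85 kip/ft.
(1) 1.0(4.85) - 0.6(2.46) = 3.37
(2) 1.2(4.85) + 0.75(1.27) + 0.75(2.85) = 8.91
(3) 1.3(4.85) + 1.3(2.46) = 9.50
(4) 1.4(4.85) = 6.79
(5) 1.4(4.85) + 1.7(2.85) + 0.6(1.27) = 12.40
(6) 1.25(4.85) + 1.7(2.85) = 10.91
The controlling combination is 5, giving 12.40 kip/ft.

12.40 kip/ft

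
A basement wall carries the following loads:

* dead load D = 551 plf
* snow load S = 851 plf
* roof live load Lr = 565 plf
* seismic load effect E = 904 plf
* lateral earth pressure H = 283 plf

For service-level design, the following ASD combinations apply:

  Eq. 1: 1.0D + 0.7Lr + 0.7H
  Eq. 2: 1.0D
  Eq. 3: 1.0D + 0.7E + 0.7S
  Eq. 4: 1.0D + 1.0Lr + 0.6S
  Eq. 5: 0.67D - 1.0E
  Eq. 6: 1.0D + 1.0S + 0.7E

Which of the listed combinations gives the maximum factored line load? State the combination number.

Eq. 1: 1.0(551) + 0.7(565) + 0.7(283) = 1144.6
Eq. 2: 1.0(551) = 551.0
Eq. 3: 1.0(551) + 0.7(904) + 0.7(851) = 1779.5
Eq. 4: 1.0(551) + 1.0(565) + 0.6(851) = 1626.6
Eq. 5: 0.67(551) - 1.0(904) = -534.8
Eq. 6: 1.0(551) + 1.0(851) + 0.7(904) = 2034.8
The largest value is 2034.8 plf from combination 6.

Combination 6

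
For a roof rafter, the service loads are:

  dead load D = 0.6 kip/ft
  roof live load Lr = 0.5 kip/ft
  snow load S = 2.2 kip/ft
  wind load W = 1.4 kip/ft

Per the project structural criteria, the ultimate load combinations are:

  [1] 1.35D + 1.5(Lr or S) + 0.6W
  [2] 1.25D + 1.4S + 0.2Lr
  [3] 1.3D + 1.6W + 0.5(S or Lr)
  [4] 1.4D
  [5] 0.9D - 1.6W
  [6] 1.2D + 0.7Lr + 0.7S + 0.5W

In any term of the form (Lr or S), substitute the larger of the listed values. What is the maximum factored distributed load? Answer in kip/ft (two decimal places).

(Lr or S) → S = 2.2 kip/ft; (S or Lr) → S = 2.2 kip/ft.
[1] 1.35(0.6) + 1.5(2.2) + 0.6(1.4) = 4.95
[2] 1.25(0.6) + 1.4(2.2) + 0.2(0.5) = 3.93
[3] 1.3(0.6) + 1.6(1.4) + 0.5(2.2) = 4.12
[4] 1.4(0.6) = 0.84
[5] 0.9(0.6) - 1.6(1.4) = -1.70
[6] 1.2(0.6) + 0.7(0.5) + 0.7(2.2) + 0.5(1.4) = 3.31
The controlling combination is 1, giving 4.95 kip/ft.

4.95 kip/ft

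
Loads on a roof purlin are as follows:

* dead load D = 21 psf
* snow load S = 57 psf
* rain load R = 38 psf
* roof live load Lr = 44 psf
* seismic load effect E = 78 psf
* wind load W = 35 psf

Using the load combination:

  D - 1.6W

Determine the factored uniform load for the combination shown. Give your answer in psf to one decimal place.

-35.0 psf

1.0(21) - 1.6(35) = 21.0 - 56.0 = -35.0
q_u = -35.0 psf.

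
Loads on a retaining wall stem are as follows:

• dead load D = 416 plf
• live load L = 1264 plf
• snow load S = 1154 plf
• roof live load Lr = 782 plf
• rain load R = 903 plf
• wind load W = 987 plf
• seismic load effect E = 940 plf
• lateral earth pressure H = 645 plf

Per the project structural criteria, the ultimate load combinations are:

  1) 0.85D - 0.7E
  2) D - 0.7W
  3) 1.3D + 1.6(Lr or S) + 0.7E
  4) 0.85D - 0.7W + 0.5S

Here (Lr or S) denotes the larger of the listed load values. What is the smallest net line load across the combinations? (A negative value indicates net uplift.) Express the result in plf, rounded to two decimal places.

-304.40 plf

(Lr or S) → S = 1154 plf.
1) 0.85(416) - 0.7(940) = 353.60 - 658.00 = -304.40
2) 1.0(416) - 0.7(987) = 416.00 - 690.90 = -274.90
3) 1.3(416) + 1.6(1154) + 0.7(940) = 540.80 + 1846.40 + 658.00 = 3045.20
4) 0.85(416) - 0.7(987) + 0.5(1154) = 353.60 - 690.90 + 577.00 = 239.70
Combination 1 gives the minimum: -304.40 plf.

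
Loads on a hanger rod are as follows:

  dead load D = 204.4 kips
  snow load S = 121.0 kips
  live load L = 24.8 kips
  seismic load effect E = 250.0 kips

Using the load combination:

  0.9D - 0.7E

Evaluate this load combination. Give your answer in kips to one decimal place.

9.0 kips

0.9(204.4) - 0.7(250.0) = 9.0
P_u = 9.0 kips.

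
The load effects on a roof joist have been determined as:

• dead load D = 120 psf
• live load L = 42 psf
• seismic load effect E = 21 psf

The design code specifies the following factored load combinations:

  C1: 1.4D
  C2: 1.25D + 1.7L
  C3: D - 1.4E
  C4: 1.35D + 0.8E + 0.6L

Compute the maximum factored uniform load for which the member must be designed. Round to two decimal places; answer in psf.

C1: 1.4(120) = 168.00
C2: 1.25(120) + 1.7(42) = 150.00 + 71.40 = 221.40
C3: 1.0(120) - 1.4(21) = 120.00 - 29.40 = 90.60
C4: 1.35(120) + 0.8(21) + 0.6(42) = 162.00 + 16.80 + 25.20 = 204.00
Combination 2 governs: q_u = 221.40 psf.

221.40 psf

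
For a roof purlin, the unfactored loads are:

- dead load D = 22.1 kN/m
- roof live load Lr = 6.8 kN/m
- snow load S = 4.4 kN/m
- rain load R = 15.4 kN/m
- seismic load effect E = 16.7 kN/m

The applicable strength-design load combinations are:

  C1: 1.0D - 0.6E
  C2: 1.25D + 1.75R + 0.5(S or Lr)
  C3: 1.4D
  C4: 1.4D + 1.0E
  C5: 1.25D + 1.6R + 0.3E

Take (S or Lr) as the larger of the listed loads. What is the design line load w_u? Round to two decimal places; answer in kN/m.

57.98 kN/m

(S or Lr) → Lr = 6.8 kN/m.
C1: 1.0(22.1) - 0.6(16.7) = 22.10 - 10.02 = 12.08
C2: 1.25(22.1) + 1.75(15.4) + 0.5(6.8) = 27.63 + 26.95 + 3.40 = 57.98
C3: 1.4(22.1) = 30.94
C4: 1.4(22.1) + 1.0(16.7) = 30.94 + 16.70 = 47.64
C5: 1.25(22.1) + 1.6(15.4) + 0.3(16.7) = 27.63 + 24.64 + 5.01 = 57.28
The controlling combination is 2, giving 57.98 kN/m.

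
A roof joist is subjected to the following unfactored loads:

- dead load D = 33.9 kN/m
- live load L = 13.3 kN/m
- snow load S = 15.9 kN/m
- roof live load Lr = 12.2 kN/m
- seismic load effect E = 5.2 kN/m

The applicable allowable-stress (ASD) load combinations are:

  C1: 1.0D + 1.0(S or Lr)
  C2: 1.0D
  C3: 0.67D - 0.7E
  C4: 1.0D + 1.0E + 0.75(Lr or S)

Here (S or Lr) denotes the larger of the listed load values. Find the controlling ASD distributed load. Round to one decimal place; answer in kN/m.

51.0 kN/m

(S or Lr) → S = 15.9 kN/m; (Lr or S) → S = 15.9 kN/m.
C1: 1.0(33.9) + 1.0(15.9) = 33.9 + 15.9 = 49.8
C2: 1.0(33.9) = 33.9
C3: 0.67(33.9) - 0.7(5.2) = 22.7 - 3.6 = 19.1
C4: 1.0(33.9) + 1.0(5.2) + 0.75(15.9) = 33.9 + 5.2 + 11.9 = 51.0
Combination 4 governs: w = 51.0 kN/m.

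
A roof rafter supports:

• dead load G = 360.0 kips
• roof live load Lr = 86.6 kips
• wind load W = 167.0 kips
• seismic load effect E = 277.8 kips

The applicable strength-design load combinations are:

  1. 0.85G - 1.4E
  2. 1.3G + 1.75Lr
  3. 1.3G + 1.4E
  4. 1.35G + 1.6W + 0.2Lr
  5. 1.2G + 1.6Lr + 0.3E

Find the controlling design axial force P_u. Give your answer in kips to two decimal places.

1. 0.85(360.0) - 1.4(277.8) = 306.00 - 388.92 = -82.92
2. 1.3(360.0) + 1.75(86.6) = 468.00 + 151.55 = 619.55
3. 1.3(360.0) + 1.4(277.8) = 468.00 + 388.92 = 856.92
4. 1.35(360.0) + 1.6(167.0) + 0.2(86.6) = 486.00 + 267.20 + 17.32 = 770.52
5. 1.2(360.0) + 1.6(86.6) + 0.3(277.8) = 432.00 + 138.56 + 83.34 = 653.90
Combination 3 governs: P_u = 856.92 kips.

856.92 kips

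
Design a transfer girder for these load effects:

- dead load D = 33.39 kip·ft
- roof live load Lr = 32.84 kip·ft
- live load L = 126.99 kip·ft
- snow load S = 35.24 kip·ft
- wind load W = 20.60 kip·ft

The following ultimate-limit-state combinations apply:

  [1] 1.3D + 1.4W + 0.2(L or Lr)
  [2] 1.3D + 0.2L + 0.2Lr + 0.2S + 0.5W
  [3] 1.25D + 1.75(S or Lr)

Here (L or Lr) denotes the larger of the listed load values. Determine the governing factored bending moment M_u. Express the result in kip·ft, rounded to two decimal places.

(L or Lr) → L = 126.99 kip·ft; (S or Lr) → S = 35.24 kip·ft.
[1] 1.3(33.39) + 1.4(20.60) + 0.2(126.99) = 97.65
[2] 1.3(33.39) + 0.2(126.99) + 0.2(32.84) + 0.2(35.24) + 0.5(20.60) = 92.72
[3] 1.25(33.39) + 1.75(35.24) = 103.41
Maximum is from combination 3.

103.41 kip·ft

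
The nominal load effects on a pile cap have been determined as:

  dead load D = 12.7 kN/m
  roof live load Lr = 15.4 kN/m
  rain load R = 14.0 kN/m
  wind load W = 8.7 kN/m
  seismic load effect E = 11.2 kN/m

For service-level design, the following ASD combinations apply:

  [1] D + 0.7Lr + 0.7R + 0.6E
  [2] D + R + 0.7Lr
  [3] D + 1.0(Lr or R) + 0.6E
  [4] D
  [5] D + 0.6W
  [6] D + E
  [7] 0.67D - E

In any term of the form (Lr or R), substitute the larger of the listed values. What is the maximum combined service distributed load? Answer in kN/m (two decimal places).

(Lr or R) → Lr = 15.4 kN/m.
[1] 1.0(12.7) + 0.7(15.4) + 0.7(14.0) + 0.6(11.2) = 12.70 + 10.78 + 9.80 + 6.72 = 40.00
[2] 1.0(12.7) + 1.0(14.0) + 0.7(15.4) = 12.70 + 14.00 + 10.78 = 37.48
[3] 1.0(12.7) + 1.0(15.4) + 0.6(11.2) = 12.70 + 15.40 + 6.72 = 34.82
[4] 1.0(12.7) = 12.70
[5] 1.0(12.7) + 0.6(8.7) = 12.70 + 5.22 = 17.92
[6] 1.0(12.7) + 1.0(11.2) = 12.70 + 11.20 = 23.90
[7] 0.67(12.7) - 1.0(11.2) = 8.51 - 11.20 = -2.69
Combination 1 governs: w = 40.00 kN/m.

40.00 kN/m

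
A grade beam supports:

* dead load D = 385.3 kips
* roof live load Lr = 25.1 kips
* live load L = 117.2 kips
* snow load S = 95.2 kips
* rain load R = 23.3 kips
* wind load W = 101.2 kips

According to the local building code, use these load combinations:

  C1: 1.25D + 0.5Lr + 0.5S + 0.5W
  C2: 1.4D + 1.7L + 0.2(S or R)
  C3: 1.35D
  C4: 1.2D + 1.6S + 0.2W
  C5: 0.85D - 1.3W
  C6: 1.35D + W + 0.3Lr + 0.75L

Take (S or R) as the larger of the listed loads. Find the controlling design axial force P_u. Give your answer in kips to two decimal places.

(S or R) → S = 95.2 kips.
C1: 1.25(385.3) + 0.5(25.1) + 0.5(95.2) + 0.5(101.2) = 481.63 + 12.55 + 47.60 + 50.60 = 592.38
C2: 1.4(385.3) + 1.7(117.2) + 0.2(95.2) = 539.42 + 199.24 + 19.04 = 757.70
C3: 1.35(385.3) = 520.16
C4: 1.2(385.3) + 1.6(95.2) + 0.2(101.2) = 462.36 + 152.32 + 20.24 = 634.92
C5: 0.85(385.3) - 1.3(101.2) = 327.51 - 131.56 = 195.95
C6: 1.35(385.3) + 1.0(101.2) + 0.3(25.1) + 0.75(117.2) = 520.16 + 101.20 + 7.53 + 87.90 = 716.79
The controlling combination is 2, giving 757.70 kips.

757.70 kips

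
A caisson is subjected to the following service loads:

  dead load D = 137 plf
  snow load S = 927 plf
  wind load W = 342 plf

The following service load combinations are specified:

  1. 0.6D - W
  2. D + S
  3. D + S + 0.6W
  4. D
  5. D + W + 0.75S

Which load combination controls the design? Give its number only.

Combination 3

1. 0.6(137) - 1.0(342) = 82.2 - 342.0 = -259.8
2. 1.0(137) + 1.0(927) = 137.0 + 927.0 = 1064.0
3. 1.0(137) + 1.0(927) + 0.6(342) = 137.0 + 927.0 + 205.2 = 1269.2
4. 1.0(137) = 137.0
5. 1.0(137) + 1.0(342) + 0.75(927) = 137.0 + 342.0 + 695.3 = 1174.3
The largest value is 1269.2 plf from combination 3.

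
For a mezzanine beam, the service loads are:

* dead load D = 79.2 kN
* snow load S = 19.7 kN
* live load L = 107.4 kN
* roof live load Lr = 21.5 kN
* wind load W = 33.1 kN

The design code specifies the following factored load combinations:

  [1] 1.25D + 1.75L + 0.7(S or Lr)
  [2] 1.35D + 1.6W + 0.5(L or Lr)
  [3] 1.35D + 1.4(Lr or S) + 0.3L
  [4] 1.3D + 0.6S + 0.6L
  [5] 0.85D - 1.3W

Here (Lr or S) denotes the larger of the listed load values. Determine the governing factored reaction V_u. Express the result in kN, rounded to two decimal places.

(S or Lr) → Lr = 21.5 kN; (L or Lr) → L = 107.4 kN; (Lr or S) → Lr = 21.5 kN.
[1] 1.25(79.2) + 1.75(107.4) + 0.7(21.5) = 99.00 + 187.95 + 15.05 = 302.00
[2] 1.35(79.2) + 1.6(33.1) + 0.5(107.4) = 106.92 + 52.96 + 53.70 = 213.58
[3] 1.35(79.2) + 1.4(21.5) + 0.3(107.4) = 106.92 + 30.10 + 32.22 = 169.24
[4] 1.3(79.2) + 0.6(19.7) + 0.6(107.4) = 102.96 + 11.82 + 64.44 = 179.22
[5] 0.85(79.2) - 1.3(33.1) = 67.32 - 43.03 = 24.29
Combination 1 governs: V_u = 302.00 kN.

302.00 kN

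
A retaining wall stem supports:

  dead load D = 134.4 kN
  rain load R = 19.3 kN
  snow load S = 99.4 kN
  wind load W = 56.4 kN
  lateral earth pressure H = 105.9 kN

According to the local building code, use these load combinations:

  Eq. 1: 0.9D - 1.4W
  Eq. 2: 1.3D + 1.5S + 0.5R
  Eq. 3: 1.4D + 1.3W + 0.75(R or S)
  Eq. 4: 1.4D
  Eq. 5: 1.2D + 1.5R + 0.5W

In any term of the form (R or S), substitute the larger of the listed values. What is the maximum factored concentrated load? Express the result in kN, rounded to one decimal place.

(R or S) → S = 99.4 kN.
Eq. 1: 0.9(134.4) - 1.4(56.4) = 121.0 - 79.0 = 42.0
Eq. 2: 1.3(134.4) + 1.5(99.4) + 0.5(19.3) = 174.7 + 149.1 + 9.7 = 333.5
Eq. 3: 1.4(134.4) + 1.3(56.4) + 0.75(99.4) = 336.0
Eq. 4: 1.4(134.4) = 188.2
Eq. 5: 1.2(134.4) + 1.5(19.3) + 0.5(56.4) = 218.4
Maximum is from combination 3.

336.0 kN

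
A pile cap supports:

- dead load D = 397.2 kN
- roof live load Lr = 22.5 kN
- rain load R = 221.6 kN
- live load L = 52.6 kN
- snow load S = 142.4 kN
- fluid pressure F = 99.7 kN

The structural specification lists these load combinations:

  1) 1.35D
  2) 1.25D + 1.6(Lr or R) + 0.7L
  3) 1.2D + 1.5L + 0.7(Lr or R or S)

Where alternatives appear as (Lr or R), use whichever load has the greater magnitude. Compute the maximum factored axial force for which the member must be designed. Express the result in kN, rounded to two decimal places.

887.88 kN

(Lr or R) → R = 221.6 kN; (Lr or R or S) → R = 221.6 kN.
1) 1.35(397.2) = 536.22
2) 1.25(397.2) + 1.6(221.6) + 0.7(52.6) = 496.50 + 354.56 + 36.82 = 887.88
3) 1.2(397.2) + 1.5(52.6) + 0.7(221.6) = 476.64 + 78.90 + 155.12 = 710.66
Combination 2 governs: N_u = 887.88 kN.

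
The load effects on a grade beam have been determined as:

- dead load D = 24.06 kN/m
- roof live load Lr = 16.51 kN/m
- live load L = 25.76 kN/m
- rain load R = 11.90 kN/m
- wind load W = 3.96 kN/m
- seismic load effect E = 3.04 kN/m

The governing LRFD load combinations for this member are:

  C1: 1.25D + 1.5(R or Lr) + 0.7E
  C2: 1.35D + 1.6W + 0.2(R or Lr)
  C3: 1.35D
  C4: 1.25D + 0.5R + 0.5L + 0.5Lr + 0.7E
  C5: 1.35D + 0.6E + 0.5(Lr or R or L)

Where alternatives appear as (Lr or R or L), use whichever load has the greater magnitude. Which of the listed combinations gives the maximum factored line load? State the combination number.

(R or Lr) → Lr = 16.51 kN/m; (Lr or R or L) → L = 25.76 kN/m.
C1: 1.25(24.06) + 1.5(16.51) + 0.7(3.04) = 56.97
C2: 1.35(24.06) + 1.6(3.96) + 0.2(16.51) = 42.12
C3: 1.35(24.06) = 32.48
C4: 1.25(24.06) + 0.5(11.90) + 0.5(25.76) + 0.5(16.51) + 0.7(3.04) = 59.29
C5: 1.35(24.06) + 0.6(3.04) + 0.5(25.76) = 47.19
The largest value is 59.29 kN/m from combination 4.

Combination 4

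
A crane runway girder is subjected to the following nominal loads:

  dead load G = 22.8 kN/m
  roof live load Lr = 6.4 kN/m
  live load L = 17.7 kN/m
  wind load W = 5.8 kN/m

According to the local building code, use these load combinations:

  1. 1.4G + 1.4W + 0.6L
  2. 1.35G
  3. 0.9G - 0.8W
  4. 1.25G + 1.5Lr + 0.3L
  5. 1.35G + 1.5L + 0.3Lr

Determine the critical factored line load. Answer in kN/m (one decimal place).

59.3 kN/m

1. 1.4(22.8) + 1.4(5.8) + 0.6(17.7) = 50.7
2. 1.35(22.8) = 30.8
3. 0.9(22.8) - 0.8(5.8) = 15.9
4. 1.25(22.8) + 1.5(6.4) + 0.3(17.7) = 43.4
5. 1.35(22.8) + 1.5(17.7) + 0.3(6.4) = 59.3
The controlling combination is 5, giving 59.3 kN/m.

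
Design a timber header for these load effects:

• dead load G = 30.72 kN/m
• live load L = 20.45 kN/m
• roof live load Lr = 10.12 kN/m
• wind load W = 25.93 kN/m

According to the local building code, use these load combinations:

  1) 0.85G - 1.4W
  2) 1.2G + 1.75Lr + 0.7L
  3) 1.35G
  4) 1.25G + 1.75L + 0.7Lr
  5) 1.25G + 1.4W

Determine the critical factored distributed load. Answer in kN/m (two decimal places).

1) 0.85(30.72) - 1.4(25.93) = 26.11 - 36.30 = -10.19
2) 1.2(30.72) + 1.75(10.12) + 0.7(20.45) = 36.86 + 17.71 + 14.32 = 68.89
3) 1.35(30.72) = 41.47
4) 1.25(30.72) + 1.75(20.45) + 0.7(10.12) = 38.40 + 35.79 + 7.08 = 81.27
5) 1.25(30.72) + 1.4(25.93) = 38.40 + 36.30 = 74.70
The controlling combination is 4, giving 81.27 kN/m.

81.27 kN/m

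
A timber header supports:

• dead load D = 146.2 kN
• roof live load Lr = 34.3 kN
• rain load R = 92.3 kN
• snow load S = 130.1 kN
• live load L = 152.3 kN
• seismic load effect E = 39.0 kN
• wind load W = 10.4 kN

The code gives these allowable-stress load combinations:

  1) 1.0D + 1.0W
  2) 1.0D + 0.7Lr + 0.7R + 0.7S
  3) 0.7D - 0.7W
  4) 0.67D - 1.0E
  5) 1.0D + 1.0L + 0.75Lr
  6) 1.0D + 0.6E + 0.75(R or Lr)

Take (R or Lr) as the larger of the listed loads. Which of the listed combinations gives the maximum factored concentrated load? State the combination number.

(R or Lr) → R = 92.3 kN.
1) 1.0(146.2) + 1.0(10.4) = 146.2 + 10.4 = 156.6
2) 1.0(146.2) + 0.7(34.3) + 0.7(92.3) + 0.7(130.1) = 146.2 + 24.0 + 64.6 + 91.1 = 325.9
3) 0.7(146.2) - 0.7(10.4) = 95.1
4) 0.67(146.2) - 1.0(39.0) = 98.0 - 39.0 = 59.0
5) 1.0(146.2) + 1.0(152.3) + 0.75(34.3) = 146.2 + 152.3 + 25.7 = 324.2
6) 1.0(146.2) + 0.6(39.0) + 0.75(92.3) = 146.2 + 23.4 + 69.2 = 238.8
The largest value is 325.9 kN from combination 2.

Combination 2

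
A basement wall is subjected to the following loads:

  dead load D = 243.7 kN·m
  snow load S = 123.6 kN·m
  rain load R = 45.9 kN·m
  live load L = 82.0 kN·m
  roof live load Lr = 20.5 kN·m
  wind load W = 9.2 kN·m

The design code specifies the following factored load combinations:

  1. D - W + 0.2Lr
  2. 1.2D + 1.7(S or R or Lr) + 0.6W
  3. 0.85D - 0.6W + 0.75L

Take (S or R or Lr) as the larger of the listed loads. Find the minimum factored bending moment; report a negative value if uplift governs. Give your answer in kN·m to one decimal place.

(S or R or Lr) → S = 123.6 kN·m.
1. 1.0(243.7) - 1.0(9.2) + 0.2(20.5) = 243.7 - 9.2 + 4.1 = 238.6
2. 1.2(243.7) + 1.7(123.6) + 0.6(9.2) = 508.1
3. 0.85(243.7) - 0.6(9.2) + 0.75(82.0) = 207.1 - 5.5 + 61.5 = 263.1
Combination 1 gives the minimum: 238.6 kN·m.

238.6 kN·m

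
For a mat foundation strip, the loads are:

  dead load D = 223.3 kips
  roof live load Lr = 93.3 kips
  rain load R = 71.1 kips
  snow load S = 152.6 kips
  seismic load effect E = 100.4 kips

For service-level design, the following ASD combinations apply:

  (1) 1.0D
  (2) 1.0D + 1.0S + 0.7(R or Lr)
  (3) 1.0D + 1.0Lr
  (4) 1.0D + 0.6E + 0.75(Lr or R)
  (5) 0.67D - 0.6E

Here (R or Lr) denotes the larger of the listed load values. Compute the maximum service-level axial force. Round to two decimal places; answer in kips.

441.21 kips

(R or Lr) → Lr = 93.3 kips; (Lr or R) → Lr = 93.3 kips.
(1) 1.0(223.3) = 223.30
(2) 1.0(223.3) + 1.0(152.6) + 0.7(93.3) = 441.21
(3) 1.0(223.3) + 1.0(93.3) = 316.60
(4) 1.0(223.3) + 0.6(100.4) + 0.75(93.3) = 353.52
(5) 0.67(223.3) - 0.6(100.4) = 89.37
Combination 2 governs: P = 441.21 kips.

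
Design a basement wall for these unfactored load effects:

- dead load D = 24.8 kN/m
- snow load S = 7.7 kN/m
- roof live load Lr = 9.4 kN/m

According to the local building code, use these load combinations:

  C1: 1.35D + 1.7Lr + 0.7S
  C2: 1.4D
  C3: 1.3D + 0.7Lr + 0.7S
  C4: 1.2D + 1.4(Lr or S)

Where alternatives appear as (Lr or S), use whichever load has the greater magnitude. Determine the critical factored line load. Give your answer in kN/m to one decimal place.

54.9 kN/m

(Lr or S) → Lr = 9.4 kN/m.
C1: 1.35(24.8) + 1.7(9.4) + 0.7(7.7) = 33.5 + 16.0 + 5.4 = 54.9
C2: 1.4(24.8) = 34.7
C3: 1.3(24.8) + 0.7(9.4) + 0.7(7.7) = 32.2 + 6.6 + 5.4 = 44.2
C4: 1.2(24.8) + 1.4(9.4) = 42.9
The controlling combination is 1, giving 54.9 kN/m.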